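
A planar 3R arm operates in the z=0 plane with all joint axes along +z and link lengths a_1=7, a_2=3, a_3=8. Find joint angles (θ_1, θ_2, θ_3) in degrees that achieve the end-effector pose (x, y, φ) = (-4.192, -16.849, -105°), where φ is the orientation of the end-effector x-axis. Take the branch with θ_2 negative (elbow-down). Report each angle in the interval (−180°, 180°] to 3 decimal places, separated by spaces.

-90.003 -44.989 29.993

wrist centre = target − a_3·(cos φ, sin φ) = (-2.1214, -9.1216)
cos θ_2 = (87.7040−7²−3²)/(2·7·3) = 0.7072; θ_2 = -44.9893° (elbow-down)
β = atan2(-9.1216,-2.1214) = -103.0928°; ψ = atan2(-2.1209,9.1217) = -13.0895°
θ_1 = β − ψ = -90.0033°
θ_3 = φ − θ_1 − θ_2 = 29.9926° (wrapped to (-180°,180°])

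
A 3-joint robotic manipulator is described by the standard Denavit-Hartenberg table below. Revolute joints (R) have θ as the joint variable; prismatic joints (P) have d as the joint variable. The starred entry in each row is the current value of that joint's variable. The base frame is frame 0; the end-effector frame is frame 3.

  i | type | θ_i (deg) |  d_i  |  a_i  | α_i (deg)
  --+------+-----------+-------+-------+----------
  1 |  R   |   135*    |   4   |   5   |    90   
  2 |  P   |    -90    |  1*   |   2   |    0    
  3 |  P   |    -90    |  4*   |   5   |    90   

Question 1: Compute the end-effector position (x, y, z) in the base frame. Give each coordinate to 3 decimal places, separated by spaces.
after link 1: o_1 = (-3.5355, 3.5355, 4.0000)
after link 2: o_2 = (-2.8284, 4.2426, 2.0000)
after link 3: o_3 = (3.5355, 3.5355, 2.0000)

3.536 3.536 2.000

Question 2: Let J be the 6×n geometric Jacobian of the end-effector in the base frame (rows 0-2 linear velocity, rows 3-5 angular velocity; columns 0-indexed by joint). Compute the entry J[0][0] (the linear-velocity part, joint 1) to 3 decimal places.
axis z_0 = ẑ; lever o_n−o_0 = (3.5355,3.5355,2.0000)
cross product → J_v[:, 0] = (-3.5355,3.5355,0.0000)
J_ω[:, 0] = z_0
entry J[0][0] = -3.5355

-3.536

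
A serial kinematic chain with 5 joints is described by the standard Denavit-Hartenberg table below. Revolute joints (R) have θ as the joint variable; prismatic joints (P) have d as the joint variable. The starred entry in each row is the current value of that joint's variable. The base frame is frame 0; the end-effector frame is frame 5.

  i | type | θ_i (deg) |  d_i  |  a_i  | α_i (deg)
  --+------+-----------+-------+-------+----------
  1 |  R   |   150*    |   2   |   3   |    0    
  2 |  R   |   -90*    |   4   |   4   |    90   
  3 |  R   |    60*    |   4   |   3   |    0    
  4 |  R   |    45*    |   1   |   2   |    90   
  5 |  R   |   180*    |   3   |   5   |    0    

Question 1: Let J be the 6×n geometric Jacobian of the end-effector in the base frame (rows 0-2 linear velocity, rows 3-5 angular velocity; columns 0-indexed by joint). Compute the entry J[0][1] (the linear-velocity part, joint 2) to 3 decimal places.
-5.445

axis z_1 = (0.0000,0.0000,1.0000); lever o_n−o_1 = (8.9172,5.4451,4.4768)
cross product → J_v[:, 1] = (-5.4451,8.9172,0.0000)
J_ω[:, 1] = z_1
entry J[0][1] = -5.4451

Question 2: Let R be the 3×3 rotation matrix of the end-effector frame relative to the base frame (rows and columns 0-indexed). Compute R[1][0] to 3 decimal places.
0.224

End-effector x-axis (col 0 of R) = (0.1294,0.2241,-0.9659)
R[1][0] = 0.2241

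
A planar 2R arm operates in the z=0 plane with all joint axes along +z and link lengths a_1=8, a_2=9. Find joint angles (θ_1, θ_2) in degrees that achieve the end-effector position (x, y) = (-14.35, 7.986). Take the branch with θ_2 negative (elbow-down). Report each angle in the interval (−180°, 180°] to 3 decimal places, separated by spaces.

cos θ_2 = (269.6987−8²−9²)/(2·8·9) = 0.8660; θ_2 = -30.0071° (elbow-down)
β = atan2(7.9860,-14.3500) = 150.9034°; ψ = atan2(-4.5010,15.7937) = -15.9068°
θ_1 = β − ψ = 166.8102°

166.810 -30.007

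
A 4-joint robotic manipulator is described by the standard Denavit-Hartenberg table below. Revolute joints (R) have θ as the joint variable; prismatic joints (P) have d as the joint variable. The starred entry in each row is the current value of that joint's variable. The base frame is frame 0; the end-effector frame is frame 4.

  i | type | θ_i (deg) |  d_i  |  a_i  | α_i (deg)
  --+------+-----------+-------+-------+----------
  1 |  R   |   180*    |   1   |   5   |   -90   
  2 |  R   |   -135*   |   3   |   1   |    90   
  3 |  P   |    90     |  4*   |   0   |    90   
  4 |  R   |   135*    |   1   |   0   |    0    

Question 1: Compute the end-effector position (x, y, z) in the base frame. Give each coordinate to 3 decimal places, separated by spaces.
-0.757 -3.000 -0.414

after link 1: o_1 = (-5.0000, 0.0000, 1.0000)
after link 2: o_2 = (-4.2929, -3.0000, 1.7071)
after link 3: o_3 = (-1.4645, -3.0000, -1.1213)
after link 4: o_4 = (-0.7574, -3.0000, -0.4142)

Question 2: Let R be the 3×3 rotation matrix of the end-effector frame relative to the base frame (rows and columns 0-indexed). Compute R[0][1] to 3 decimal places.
-0.500

End-effector y-axis (col 1 of R) = (-0.5000,0.7071,0.5000)
R[0][1] = -0.5000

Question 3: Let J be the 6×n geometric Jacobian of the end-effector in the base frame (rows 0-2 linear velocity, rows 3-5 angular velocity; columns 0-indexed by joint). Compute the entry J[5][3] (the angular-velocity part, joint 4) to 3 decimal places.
axis z_3 = (0.7071,0.0000,0.7071); lever o_n−o_3 = (0.7071,0.0000,0.7071)
cross product → J_v[:, 3] = (0.0000,0.0000,-0.0000)
J_ω[:, 3] = z_3
entry J[5][3] = 0.7071

0.707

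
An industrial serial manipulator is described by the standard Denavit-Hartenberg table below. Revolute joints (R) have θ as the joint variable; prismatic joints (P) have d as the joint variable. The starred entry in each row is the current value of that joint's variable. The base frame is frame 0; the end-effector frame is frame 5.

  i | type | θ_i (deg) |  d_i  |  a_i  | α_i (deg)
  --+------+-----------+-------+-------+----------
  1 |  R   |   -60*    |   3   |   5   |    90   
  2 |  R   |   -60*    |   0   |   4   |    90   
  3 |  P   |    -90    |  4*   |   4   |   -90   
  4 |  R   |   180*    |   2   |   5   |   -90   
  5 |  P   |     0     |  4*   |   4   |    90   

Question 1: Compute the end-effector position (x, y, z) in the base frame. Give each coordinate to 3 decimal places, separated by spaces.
after link 1: o_1 = (2.5000, -4.3301, 3.0000)
after link 2: o_2 = (3.5000, -6.0622, -0.4641)
after link 3: o_3 = (5.2321, -1.0622, -2.4641)
after link 4: o_4 = (1.4019, -4.4282, -4.1962)
after link 5: o_5 = (-3.7942, -3.4282, -6.1962)

-3.794 -3.428 -6.196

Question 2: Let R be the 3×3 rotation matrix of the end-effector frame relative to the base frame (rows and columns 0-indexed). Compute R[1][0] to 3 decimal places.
End-effector x-axis (col 0 of R) = (-0.8660,-0.5000,0.0000)
R[1][0] = -0.5000

-0.500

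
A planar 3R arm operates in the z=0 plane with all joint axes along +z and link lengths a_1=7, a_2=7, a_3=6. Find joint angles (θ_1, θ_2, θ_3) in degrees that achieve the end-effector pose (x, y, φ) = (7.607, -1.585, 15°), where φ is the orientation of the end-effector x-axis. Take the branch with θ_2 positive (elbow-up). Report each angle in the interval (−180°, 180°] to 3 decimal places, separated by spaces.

-135.004 150.002 0.002

wrist centre = target − a_3·(cos φ, sin φ) = (1.8114, -3.1379)
cos θ_2 = (13.1278−7²−7²)/(2·7·7) = -0.8660; θ_2 = 150.0020° (elbow-up)
β = atan2(-3.1379,1.8114) = -60.0032°; ψ = atan2(3.4998,0.9377) = 75.0010°
θ_1 = β − ψ = -135.0041°
θ_3 = φ − θ_1 − θ_2 = 0.0022° (wrapped to (-180°,180°])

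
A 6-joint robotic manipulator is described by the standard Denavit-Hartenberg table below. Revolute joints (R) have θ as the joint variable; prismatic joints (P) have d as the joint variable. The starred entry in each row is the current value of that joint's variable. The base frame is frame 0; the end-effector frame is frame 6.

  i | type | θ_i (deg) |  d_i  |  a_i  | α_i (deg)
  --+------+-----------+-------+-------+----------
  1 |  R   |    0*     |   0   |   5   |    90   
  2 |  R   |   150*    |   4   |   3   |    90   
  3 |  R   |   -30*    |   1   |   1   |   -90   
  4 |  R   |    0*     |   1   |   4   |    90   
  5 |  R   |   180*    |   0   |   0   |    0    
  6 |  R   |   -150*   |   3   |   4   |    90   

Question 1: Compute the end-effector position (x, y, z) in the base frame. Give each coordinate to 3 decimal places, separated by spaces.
after link 1: o_1 = (5.0000, 0.0000, 0.0000)
after link 2: o_2 = (2.4019, -4.0000, 1.5000)
after link 3: o_3 = (2.1519, -3.5000, 2.7990)
after link 4: o_4 = (-1.2811, -2.3660, 4.7811)
after link 5: o_5 = (-1.2811, -2.3660, 4.7811)
after link 6: o_6 = (-3.2452, -2.3660, 9.3792)

-3.245 -2.366 9.379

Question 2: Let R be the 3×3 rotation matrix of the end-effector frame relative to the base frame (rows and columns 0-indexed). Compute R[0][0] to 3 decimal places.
-0.866

End-effector x-axis (col 0 of R) = (-0.8660,0.0000,0.5000)
R[0][0] = -0.8660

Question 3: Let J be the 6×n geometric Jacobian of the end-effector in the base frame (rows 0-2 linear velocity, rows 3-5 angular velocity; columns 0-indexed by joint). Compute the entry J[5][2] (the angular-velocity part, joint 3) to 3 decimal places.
0.866

axis z_2 = (0.5000,-0.0000,0.8660); lever o_n−o_2 = (-5.6471,1.6340,7.8792)
cross product → J_v[:, 2] = (-1.4151,-8.8301,0.8170)
J_ω[:, 2] = z_2
entry J[5][2] = 0.8660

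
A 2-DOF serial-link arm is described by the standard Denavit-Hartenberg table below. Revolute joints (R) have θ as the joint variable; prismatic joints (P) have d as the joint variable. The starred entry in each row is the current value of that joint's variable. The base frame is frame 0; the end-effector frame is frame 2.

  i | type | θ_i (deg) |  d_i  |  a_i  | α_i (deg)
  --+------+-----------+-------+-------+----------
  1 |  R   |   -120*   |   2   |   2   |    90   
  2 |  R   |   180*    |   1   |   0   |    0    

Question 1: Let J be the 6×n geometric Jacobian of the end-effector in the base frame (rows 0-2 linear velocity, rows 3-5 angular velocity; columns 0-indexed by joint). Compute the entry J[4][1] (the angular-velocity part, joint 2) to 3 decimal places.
0.500

axis z_1 = (-0.8660,0.5000,0.0000); lever o_n−o_1 = (-0.8660,0.5000,0.0000)
cross product → J_v[:, 1] = (-0.0000,-0.0000,0.0000)
J_ω[:, 1] = z_1
entry J[4][1] = 0.5000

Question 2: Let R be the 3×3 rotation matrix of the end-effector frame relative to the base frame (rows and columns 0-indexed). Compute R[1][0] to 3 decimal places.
End-effector x-axis (col 0 of R) = (0.5000,0.8660,0.0000)
R[1][0] = 0.8660

0.866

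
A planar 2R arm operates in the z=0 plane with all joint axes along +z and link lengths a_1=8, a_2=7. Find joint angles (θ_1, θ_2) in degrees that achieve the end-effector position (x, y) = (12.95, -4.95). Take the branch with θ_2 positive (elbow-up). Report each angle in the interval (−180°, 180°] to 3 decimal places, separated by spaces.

cos θ_2 = (192.2050−8²−7²)/(2·8·7) = 0.7072; θ_2 = 44.9935° (elbow-up)
β = atan2(-4.9500,12.9500) = -20.9188°; ψ = atan2(4.9492,12.9503) = 20.9152°
θ_1 = β − ψ = -41.8340°

-41.834 44.993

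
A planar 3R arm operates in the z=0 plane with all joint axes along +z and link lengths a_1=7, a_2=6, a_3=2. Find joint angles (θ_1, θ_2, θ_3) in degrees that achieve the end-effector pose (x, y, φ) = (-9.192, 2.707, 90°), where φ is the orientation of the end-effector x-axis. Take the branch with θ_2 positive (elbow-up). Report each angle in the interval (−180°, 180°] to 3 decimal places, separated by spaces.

134.998 90.005 -135.003

wrist centre = target − a_3·(cos φ, sin φ) = (-9.1920, 0.7070)
cos θ_2 = (84.9927−7²−6²)/(2·7·6) = -0.0001; θ_2 = 90.0050° (elbow-up)
β = atan2(0.7070,-9.1920) = 175.6018°; ψ = atan2(6.0000,6.9995) = 40.6034°
θ_1 = β − ψ = 134.9984°
θ_3 = φ − θ_1 − θ_2 = -135.0033° (wrapped to (-180°,180°])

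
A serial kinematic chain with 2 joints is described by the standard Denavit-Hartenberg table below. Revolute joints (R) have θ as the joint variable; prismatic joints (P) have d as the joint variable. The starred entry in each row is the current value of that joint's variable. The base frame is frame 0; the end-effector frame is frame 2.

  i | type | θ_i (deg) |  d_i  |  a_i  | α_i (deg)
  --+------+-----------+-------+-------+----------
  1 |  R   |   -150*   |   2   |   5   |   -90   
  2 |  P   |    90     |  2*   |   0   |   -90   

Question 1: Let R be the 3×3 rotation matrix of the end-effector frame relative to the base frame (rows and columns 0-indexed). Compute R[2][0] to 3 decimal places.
-1.000

End-effector x-axis (col 0 of R) = (-0.0000,-0.0000,-1.0000)
R[2][0] = -1.0000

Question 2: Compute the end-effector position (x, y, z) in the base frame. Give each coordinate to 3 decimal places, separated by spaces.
-3.330 -4.232 2.000

after link 1: o_1 = (-4.3301, -2.5000, 2.0000)
after link 2: o_2 = (-3.3301, -4.2321, 2.0000)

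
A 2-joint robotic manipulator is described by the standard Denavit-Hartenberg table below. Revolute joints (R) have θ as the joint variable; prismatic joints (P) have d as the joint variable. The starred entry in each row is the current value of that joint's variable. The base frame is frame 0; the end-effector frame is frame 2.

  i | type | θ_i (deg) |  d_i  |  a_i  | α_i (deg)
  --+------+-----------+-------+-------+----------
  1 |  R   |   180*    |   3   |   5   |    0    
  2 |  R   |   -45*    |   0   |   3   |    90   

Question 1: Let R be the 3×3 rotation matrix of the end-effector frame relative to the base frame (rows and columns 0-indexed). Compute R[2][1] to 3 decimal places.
End-effector y-axis (col 1 of R) = (-0.0000,-0.0000,1.0000)
R[2][1] = 1.0000

1.000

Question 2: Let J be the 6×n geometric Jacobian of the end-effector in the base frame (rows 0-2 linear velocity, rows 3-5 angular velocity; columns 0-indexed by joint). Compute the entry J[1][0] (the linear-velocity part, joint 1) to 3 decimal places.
-7.121

axis z_0 = ẑ; lever o_n−o_0 = (-7.1213,2.1213,3.0000)
cross product → J_v[:, 0] = (-2.1213,-7.1213,0.0000)
J_ω[:, 0] = z_0
entry J[1][0] = -7.1213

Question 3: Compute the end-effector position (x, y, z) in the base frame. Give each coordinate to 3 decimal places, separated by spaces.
after link 1: o_1 = (-5.0000, 0.0000, 3.0000)
after link 2: o_2 = (-7.1213, 2.1213, 3.0000)

-7.121 2.121 3.000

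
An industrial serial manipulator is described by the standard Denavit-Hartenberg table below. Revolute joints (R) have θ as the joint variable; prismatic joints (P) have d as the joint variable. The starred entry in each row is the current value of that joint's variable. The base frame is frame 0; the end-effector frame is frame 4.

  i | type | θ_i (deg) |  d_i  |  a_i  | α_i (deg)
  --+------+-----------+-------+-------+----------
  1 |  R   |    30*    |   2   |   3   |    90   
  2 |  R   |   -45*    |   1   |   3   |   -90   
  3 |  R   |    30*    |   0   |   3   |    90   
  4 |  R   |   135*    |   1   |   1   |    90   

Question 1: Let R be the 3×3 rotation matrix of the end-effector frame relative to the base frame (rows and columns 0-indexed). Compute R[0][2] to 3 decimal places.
End-effector z-axis (col 2 of R) = (0.6312,0.7727,0.0670)
R[0][2] = 0.6312

0.631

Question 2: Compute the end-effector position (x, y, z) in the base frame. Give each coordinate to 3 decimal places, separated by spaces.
after link 1: o_1 = (2.5981, 1.5000, 2.0000)
after link 2: o_2 = (4.9352, 1.6946, -0.1213)
after link 3: o_3 = (5.7762, 3.9122, -1.9584)
after link 4: o_4 = (6.7502, 3.0663, -1.3790)

6.750 3.066 -1.379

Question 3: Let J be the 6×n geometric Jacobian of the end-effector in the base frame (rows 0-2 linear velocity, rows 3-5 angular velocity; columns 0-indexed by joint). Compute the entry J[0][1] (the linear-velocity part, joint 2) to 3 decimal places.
axis z_1 = (0.5000,-0.8660,0.0000); lever o_n−o_1 = (4.1521,1.5663,-3.3790)
cross product → J_v[:, 1] = (2.9263,1.6895,4.3790)
J_ω[:, 1] = z_1
entry J[0][1] = 2.9263

2.926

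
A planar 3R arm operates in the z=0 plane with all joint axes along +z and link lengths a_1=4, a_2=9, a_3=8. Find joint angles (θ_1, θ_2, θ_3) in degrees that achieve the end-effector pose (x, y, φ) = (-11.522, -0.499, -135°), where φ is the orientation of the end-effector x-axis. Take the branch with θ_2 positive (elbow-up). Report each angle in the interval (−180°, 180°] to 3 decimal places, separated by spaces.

45.004 119.997 59.999

wrist centre = target − a_3·(cos φ, sin φ) = (-5.8651, 5.1579)
cos θ_2 = (61.0034−4²−9²)/(2·4·9) = -0.5000; θ_2 = 119.9969° (elbow-up)
β = atan2(5.1579,-5.8651) = 138.6714°; ψ = atan2(7.7945,-0.4996) = 93.6673°
θ_1 = β − ψ = 45.0041°
θ_3 = φ − θ_1 − θ_2 = 59.9990° (wrapped to (-180°,180°])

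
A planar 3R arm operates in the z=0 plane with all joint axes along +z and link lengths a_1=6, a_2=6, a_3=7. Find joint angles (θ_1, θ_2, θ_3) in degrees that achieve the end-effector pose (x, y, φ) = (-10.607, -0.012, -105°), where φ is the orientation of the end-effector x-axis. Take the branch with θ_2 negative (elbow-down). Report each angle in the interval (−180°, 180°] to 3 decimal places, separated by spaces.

wrist centre = target − a_3·(cos φ, sin φ) = (-8.7953, 6.7495)
cos θ_2 = (122.9122−6²−6²)/(2·6·6) = 0.7071; θ_2 = -44.9994° (elbow-down)
β = atan2(6.7495,-8.7953) = 142.4974°; ψ = atan2(-4.2426,10.2427) = -22.4997°
θ_1 = β − ψ = 164.9971°
θ_3 = φ − θ_1 − θ_2 = 135.0023° (wrapped to (-180°,180°])

164.997 -44.999 135.002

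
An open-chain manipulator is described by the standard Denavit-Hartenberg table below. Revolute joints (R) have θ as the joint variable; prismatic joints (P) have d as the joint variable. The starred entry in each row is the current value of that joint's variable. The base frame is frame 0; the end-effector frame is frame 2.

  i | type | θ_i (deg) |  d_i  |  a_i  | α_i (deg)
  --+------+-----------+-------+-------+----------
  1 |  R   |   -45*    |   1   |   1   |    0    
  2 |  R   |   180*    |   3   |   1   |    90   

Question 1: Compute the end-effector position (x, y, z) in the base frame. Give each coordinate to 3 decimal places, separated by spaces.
after link 1: o_1 = (0.7071, -0.7071, 1.0000)
after link 2: o_2 = (0.0000, 0.0000, 4.0000)

0.000 0.000 4.000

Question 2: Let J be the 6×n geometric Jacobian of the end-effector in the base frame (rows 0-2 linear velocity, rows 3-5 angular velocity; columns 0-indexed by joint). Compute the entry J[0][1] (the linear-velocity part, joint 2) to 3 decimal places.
-0.707

axis z_1 = (0.0000,0.0000,1.0000); lever o_n−o_1 = (-0.7071,0.7071,3.0000)
cross product → J_v[:, 1] = (-0.7071,-0.7071,0.0000)
J_ω[:, 1] = z_1
entry J[0][1] = -0.7071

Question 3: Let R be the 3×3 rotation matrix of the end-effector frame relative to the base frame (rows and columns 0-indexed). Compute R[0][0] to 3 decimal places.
End-effector x-axis (col 0 of R) = (-0.7071,0.7071,0.0000)
R[0][0] = -0.7071

-0.707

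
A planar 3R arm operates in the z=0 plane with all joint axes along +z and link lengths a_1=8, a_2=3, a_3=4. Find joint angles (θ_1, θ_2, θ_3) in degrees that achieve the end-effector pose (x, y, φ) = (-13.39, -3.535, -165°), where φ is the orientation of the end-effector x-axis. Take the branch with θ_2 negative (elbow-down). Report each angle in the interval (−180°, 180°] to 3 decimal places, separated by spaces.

wrist centre = target − a_3·(cos φ, sin φ) = (-9.5263, -2.4997)
cos θ_2 = (96.9989−8²−3²)/(2·8·3) = 0.5000; θ_2 = -60.0015° (elbow-down)
β = atan2(-2.4997,-9.5263) = -165.2969°; ψ = atan2(-2.5981,9.4999) = -15.2957°
θ_1 = β − ψ = -150.0013°
θ_3 = φ − θ_1 − θ_2 = 45.0027° (wrapped to (-180°,180°])

-150.001 -60.001 45.003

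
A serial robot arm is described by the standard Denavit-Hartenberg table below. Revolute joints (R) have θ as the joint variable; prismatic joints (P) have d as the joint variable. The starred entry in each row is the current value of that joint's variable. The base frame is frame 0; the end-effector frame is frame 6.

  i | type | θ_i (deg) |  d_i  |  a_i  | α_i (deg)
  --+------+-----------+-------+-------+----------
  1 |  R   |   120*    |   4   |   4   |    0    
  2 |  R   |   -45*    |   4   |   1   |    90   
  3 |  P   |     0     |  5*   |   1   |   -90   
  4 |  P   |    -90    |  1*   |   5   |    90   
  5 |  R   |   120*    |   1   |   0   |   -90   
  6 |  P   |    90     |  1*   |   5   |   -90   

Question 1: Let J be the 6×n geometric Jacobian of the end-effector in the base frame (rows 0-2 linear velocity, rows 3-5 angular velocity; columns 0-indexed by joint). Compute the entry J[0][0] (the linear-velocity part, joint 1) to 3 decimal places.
-6.896

axis z_0 = ẑ; lever o_n−o_0 = (8.3757,6.8956,8.5000)
cross product → J_v[:, 0] = (-6.8956,8.3757,0.0000)
J_ω[:, 0] = z_0
entry J[0][0] = -6.8956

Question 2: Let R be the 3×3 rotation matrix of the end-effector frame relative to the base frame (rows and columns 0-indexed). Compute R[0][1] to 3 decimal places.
0.837

End-effector y-axis (col 1 of R) = (0.8365,-0.2241,0.5000)
R[0][1] = 0.8365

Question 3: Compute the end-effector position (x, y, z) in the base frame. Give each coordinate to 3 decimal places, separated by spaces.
after link 1: o_1 = (-2.0000, 3.4641, 4.0000)
after link 2: o_2 = (-1.7412, 4.4300, 8.0000)
after link 3: o_3 = (3.3473, 4.1019, 8.0000)
after link 4: o_4 = (8.1769, 2.8078, 9.0000)
after link 5: o_5 = (7.9181, 1.8418, 9.0000)
after link 6: o_6 = (8.3757, 6.8956, 8.5000)

8.376 6.896 8.500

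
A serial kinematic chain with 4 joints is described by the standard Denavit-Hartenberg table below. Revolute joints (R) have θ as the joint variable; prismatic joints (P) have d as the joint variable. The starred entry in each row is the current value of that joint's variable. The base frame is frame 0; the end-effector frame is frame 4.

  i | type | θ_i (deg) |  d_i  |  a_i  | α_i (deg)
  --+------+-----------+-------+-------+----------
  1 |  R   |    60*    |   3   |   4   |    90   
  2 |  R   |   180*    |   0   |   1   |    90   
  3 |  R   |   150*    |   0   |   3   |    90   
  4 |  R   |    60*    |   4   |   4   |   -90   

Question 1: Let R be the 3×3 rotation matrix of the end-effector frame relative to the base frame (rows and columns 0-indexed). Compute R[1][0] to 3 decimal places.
0.250

End-effector x-axis (col 0 of R) = (0.4330,0.2500,0.8660)
R[1][0] = 0.2500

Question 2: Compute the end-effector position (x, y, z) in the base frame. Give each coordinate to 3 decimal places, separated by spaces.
7.830 1.634 6.464

after link 1: o_1 = (2.0000, 3.4641, 3.0000)
after link 2: o_2 = (1.5000, 2.5981, 3.0000)
after link 3: o_3 = (4.0981, 4.0981, 3.0000)
after link 4: o_4 = (7.8301, 1.6340, 6.4641)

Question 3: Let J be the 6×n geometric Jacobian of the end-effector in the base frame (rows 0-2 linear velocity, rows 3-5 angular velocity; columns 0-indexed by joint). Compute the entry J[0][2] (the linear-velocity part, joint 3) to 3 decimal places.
0.964

axis z_2 = (0.0000,0.0000,1.0000); lever o_n−o_2 = (6.3301,-0.9641,3.4641)
cross product → J_v[:, 2] = (0.9641,6.3301,-0.0000)
J_ω[:, 2] = z_2
entry J[0][2] = 0.9641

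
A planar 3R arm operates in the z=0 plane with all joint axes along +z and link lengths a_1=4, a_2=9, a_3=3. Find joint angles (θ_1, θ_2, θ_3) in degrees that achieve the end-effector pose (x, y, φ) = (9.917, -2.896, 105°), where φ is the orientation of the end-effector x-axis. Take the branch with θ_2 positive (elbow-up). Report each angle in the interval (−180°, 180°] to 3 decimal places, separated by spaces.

-59.996 44.993 120.003

wrist centre = target − a_3·(cos φ, sin φ) = (10.6935, -5.7938)
cos θ_2 = (147.9179−4²−9²)/(2·4·9) = 0.7072; θ_2 = 44.9930° (elbow-up)
β = atan2(-5.7938,10.6935) = -28.4491°; ψ = atan2(6.3632,10.3647) = 31.5469°
θ_1 = β − ψ = -59.9960°
θ_3 = φ − θ_1 − θ_2 = 120.0029° (wrapped to (-180°,180°])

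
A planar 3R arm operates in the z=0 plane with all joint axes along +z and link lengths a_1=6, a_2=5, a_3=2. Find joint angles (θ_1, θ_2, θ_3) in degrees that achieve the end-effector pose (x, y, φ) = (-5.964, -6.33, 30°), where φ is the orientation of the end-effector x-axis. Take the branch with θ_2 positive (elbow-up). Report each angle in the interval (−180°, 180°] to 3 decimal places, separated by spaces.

wrist centre = target − a_3·(cos φ, sin φ) = (-7.6961, -7.3300)
cos θ_2 = (112.9581−6²−5²)/(2·6·5) = 0.8660; θ_2 = 30.0065° (elbow-up)
β = atan2(-7.3300,-7.6961) = -136.3955°; ψ = atan2(2.5005,10.3298) = 13.6076°
θ_1 = β − ψ = -150.0031°
θ_3 = φ − θ_1 − θ_2 = 149.9965° (wrapped to (-180°,180°])

-150.003 30.007 149.997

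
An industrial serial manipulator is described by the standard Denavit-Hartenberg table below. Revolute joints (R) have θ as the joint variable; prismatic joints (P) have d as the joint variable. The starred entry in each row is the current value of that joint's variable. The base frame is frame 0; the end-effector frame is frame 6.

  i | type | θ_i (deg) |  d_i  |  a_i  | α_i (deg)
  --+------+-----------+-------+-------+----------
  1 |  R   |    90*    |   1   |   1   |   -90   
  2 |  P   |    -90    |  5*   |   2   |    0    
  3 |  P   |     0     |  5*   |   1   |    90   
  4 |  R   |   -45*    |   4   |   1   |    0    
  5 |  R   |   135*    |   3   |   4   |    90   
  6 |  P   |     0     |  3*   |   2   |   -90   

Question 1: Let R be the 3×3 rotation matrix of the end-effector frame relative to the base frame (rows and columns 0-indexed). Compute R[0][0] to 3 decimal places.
End-effector x-axis (col 0 of R) = (-1.0000,0.0000,0.0000)
R[0][0] = -1.0000

-1.000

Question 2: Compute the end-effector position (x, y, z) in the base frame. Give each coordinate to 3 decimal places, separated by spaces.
-15.293 -6.000 7.707

after link 1: o_1 = (0.0000, 1.0000, 1.0000)
after link 2: o_2 = (-5.0000, 1.0000, 3.0000)
after link 3: o_3 = (-10.0000, 1.0000, 4.0000)
after link 4: o_4 = (-9.2929, -3.0000, 4.7071)
after link 5: o_5 = (-13.2929, -6.0000, 4.7071)
after link 6: o_6 = (-15.2929, -6.0000, 7.7071)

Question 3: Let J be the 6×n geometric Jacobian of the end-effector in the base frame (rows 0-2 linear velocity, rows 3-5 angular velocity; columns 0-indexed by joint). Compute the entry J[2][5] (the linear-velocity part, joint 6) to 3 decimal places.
1.000

prismatic axis z_5 = (-0.0000,0.0000,1.0000)
J_v[:, 5] = z_5; J_ω[:, 5] = (0,0,0)
entry J[2][5] = 1.0000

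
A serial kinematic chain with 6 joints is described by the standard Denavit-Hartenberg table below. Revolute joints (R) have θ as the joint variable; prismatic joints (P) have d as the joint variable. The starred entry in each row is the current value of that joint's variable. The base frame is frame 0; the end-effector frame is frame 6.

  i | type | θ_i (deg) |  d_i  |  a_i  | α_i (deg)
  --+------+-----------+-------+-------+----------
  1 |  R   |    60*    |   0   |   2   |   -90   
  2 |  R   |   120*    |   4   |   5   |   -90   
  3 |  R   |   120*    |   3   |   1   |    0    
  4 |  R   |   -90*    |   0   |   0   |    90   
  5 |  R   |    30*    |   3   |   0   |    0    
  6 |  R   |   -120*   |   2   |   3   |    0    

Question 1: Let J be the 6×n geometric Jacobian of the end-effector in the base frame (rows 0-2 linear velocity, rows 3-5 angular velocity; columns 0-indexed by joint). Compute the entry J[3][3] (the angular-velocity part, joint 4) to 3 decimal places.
-0.433

axis z_3 = (-0.4330,-0.7500,0.5000); lever o_n−o_3 = (-3.0760,3.3325,-3.6651)
cross product → J_v[:, 3] = (1.0825,-3.1250,-3.7500)
J_ω[:, 3] = z_3
entry J[3][3] = -0.4330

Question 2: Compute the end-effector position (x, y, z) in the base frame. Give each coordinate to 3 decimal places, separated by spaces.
after link 1: o_1 = (1.0000, 1.7321, 0.0000)
after link 2: o_2 = (-3.7141, 1.5670, -4.3301)
after link 3: o_3 = (-4.1381, -0.8995, -2.3971)
after link 4: o_4 = (-4.1381, -0.8995, -2.3971)
after link 5: o_5 = (-6.7631, -0.2500, -3.6962)
after link 6: o_6 = (-7.2141, 2.4330, -6.0622)

-7.214 2.433 -6.062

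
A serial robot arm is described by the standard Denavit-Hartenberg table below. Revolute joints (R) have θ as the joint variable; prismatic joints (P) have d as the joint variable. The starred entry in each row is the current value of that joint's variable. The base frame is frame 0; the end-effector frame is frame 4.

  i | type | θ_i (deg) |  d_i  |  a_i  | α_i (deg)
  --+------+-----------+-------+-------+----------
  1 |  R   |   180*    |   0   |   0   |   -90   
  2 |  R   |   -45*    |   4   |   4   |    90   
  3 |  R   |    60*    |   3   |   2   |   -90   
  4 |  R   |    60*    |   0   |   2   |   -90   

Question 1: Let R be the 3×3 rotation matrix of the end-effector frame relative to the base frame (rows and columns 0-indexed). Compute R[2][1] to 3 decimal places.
0.612

End-effector y-axis (col 1 of R) = (-0.6124,0.5000,0.6124)
R[2][1] = 0.6124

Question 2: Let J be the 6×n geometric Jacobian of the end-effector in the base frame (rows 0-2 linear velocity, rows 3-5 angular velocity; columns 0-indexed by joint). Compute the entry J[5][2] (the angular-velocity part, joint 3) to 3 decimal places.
axis z_2 = (0.7071,-0.0000,0.7071); lever o_n−o_2 = (-0.1641,-2.5981,1.9572)
cross product → J_v[:, 2] = (1.8371,-1.5000,-1.8371)
J_ω[:, 2] = z_2
entry J[5][2] = 0.7071

0.707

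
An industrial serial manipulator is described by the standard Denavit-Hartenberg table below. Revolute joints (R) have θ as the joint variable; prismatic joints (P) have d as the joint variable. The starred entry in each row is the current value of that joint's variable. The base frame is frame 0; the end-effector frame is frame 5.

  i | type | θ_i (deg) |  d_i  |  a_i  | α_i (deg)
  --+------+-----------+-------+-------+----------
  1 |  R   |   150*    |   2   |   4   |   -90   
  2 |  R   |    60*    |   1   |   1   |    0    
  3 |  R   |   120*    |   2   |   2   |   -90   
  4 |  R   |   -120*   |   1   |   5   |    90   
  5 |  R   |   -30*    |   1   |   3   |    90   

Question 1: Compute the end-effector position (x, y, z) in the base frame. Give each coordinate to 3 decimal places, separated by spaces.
-10.745 -4.281 0.634

after link 1: o_1 = (-3.4641, 2.0000, 2.0000)
after link 2: o_2 = (-4.3971, 1.3840, 1.1340)
after link 3: o_3 = (-3.6651, -1.3481, 1.1340)
after link 4: o_4 = (-7.9952, -3.8481, 2.1340)
after link 5: o_5 = (-10.7452, -4.2811, 0.6340)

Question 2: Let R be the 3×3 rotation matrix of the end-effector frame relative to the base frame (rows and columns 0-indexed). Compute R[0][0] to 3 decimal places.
-0.750

End-effector x-axis (col 0 of R) = (-0.7500,-0.4330,-0.5000)
R[0][0] = -0.7500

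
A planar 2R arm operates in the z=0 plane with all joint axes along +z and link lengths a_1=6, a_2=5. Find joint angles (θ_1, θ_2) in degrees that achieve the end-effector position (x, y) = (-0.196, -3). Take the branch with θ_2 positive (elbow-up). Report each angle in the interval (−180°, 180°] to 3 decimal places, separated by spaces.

cos θ_2 = (9.0384−6²−5²)/(2·6·5) = -0.8660; θ_2 = 150.0001° (elbow-up)
β = atan2(-3.0000,-0.1960) = -93.7380°; ψ = atan2(2.5000,1.6699) = 56.2591°
θ_1 = β − ψ = -149.9971°

-149.997 150.000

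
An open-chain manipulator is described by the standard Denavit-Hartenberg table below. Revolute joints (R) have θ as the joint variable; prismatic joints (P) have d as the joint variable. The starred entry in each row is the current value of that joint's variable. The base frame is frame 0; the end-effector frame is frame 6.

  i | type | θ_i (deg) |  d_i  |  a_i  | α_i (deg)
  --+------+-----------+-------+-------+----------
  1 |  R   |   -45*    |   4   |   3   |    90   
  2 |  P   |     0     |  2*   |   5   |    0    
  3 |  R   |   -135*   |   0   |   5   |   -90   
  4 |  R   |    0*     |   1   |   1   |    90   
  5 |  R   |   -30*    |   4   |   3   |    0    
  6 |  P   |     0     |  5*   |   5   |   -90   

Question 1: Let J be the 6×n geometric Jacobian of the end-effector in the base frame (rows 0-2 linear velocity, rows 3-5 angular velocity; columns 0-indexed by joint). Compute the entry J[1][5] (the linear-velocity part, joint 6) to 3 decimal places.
-0.707

prismatic axis z_5 = (-0.7071,-0.7071,0.0000)
J_v[:, 5] = z_5; J_ω[:, 5] = (0,0,0)
entry J[1][5] = -0.7071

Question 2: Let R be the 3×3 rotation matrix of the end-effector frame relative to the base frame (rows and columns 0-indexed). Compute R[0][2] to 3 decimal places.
End-effector z-axis (col 2 of R) = (0.1830,-0.1830,-0.9659)
R[0][2] = 0.1830

0.183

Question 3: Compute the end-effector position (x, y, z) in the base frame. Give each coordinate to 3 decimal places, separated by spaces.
-10.085 -5.471 -3.020

after link 1: o_1 = (2.1213, -2.1213, 4.0000)
after link 2: o_2 = (4.2426, -7.0711, 4.0000)
after link 3: o_3 = (1.7426, -4.5711, 0.4645)
after link 4: o_4 = (1.7426, -4.5711, -0.9497)
after link 5: o_5 = (-3.1348, -5.3505, -1.7262)
after link 6: o_6 = (-10.0854, -5.4709, -3.0203)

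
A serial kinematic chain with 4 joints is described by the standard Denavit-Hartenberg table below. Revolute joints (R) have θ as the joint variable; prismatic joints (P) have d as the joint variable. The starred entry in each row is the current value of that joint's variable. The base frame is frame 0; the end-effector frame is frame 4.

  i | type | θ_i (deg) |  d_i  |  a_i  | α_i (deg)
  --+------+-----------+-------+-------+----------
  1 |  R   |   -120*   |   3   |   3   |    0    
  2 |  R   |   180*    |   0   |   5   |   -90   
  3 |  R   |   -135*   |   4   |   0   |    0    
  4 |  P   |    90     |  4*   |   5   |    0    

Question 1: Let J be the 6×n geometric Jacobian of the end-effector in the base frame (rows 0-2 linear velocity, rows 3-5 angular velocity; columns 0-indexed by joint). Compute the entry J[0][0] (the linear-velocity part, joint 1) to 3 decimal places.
-8.794

axis z_0 = ẑ; lever o_n−o_0 = (-4.1604,8.7939,6.5355)
cross product → J_v[:, 0] = (-8.7939,-4.1604,0.0000)
J_ω[:, 0] = z_0
entry J[0][0] = -8.7939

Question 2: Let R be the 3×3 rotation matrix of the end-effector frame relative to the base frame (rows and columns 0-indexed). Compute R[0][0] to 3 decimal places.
0.354

End-effector x-axis (col 0 of R) = (0.3536,0.6124,0.7071)
R[0][0] = 0.3536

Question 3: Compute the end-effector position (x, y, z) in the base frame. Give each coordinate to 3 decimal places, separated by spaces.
after link 1: o_1 = (-1.5000, -2.5981, 3.0000)
after link 2: o_2 = (1.0000, 1.7321, 3.0000)
after link 3: o_3 = (-2.4641, 3.7321, 3.0000)
after link 4: o_4 = (-4.1604, 8.7939, 6.5355)

-4.160 8.794 6.536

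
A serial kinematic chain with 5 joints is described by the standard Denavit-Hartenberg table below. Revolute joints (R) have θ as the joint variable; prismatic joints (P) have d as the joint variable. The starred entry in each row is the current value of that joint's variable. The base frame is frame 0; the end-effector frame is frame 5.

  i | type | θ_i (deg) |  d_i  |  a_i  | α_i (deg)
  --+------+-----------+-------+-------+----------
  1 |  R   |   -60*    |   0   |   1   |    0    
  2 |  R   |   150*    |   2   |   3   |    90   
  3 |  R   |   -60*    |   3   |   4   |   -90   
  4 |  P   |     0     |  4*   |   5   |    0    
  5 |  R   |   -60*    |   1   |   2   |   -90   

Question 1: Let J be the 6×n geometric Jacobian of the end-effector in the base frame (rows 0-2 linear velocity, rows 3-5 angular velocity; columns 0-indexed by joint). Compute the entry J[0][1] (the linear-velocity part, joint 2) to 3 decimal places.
axis z_1 = (0.0000,0.0000,1.0000); lever o_n−o_1 = (4.7321,12.3301,-4.1603)
cross product → J_v[:, 1] = (-12.3301,4.7321,0.0000)
J_ω[:, 1] = z_1
entry J[0][1] = -12.3301

-12.330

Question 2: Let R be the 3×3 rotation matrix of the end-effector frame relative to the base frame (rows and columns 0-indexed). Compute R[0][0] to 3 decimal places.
End-effector x-axis (col 0 of R) = (0.8660,0.2500,-0.4330)
R[0][0] = 0.8660

0.866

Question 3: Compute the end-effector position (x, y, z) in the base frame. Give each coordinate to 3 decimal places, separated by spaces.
after link 1: o_1 = (0.5000, -0.8660, 0.0000)
after link 2: o_2 = (0.5000, 2.1340, 2.0000)
after link 3: o_3 = (3.5000, 4.1340, -1.4641)
after link 4: o_4 = (3.5000, 10.0981, -3.7942)
after link 5: o_5 = (5.2321, 11.4641, -4.1603)

5.232 11.464 -4.160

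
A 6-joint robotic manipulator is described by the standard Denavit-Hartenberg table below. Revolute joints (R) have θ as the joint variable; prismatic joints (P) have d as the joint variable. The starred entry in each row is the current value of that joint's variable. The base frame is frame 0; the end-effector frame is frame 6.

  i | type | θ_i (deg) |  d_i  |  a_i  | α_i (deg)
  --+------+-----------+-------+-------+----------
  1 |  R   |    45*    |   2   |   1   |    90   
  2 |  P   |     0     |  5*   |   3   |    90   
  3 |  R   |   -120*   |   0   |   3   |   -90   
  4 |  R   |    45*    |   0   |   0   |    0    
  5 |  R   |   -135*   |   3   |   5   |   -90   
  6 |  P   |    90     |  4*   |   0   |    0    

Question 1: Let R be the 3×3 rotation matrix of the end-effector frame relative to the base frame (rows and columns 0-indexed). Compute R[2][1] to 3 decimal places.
End-effector y-axis (col 1 of R) = (-0.0000,0.0000,1.0000)
R[2][1] = 1.0000

1.000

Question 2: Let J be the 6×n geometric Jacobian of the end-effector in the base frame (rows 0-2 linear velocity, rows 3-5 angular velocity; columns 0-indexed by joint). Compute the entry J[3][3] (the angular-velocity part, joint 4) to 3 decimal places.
0.259

axis z_3 = (0.2588,0.9659,-0.0000); lever o_n−o_3 = (-3.0872,3.9331,-5.0000)
cross product → J_v[:, 3] = (-4.8296,1.2941,4.0000)
J_ω[:, 3] = z_3
entry J[3][3] = 0.2588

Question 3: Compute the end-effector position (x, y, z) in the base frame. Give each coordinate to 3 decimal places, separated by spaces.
after link 1: o_1 = (0.7071, 0.7071, 2.0000)
after link 2: o_2 = (6.3640, -0.7071, 2.0000)
after link 3: o_3 = (3.4662, 0.0694, 2.0000)
after link 4: o_4 = (3.4662, 0.0694, 2.0000)
after link 5: o_5 = (4.2426, 2.9671, -3.0000)
after link 6: o_6 = (0.3789, 4.0024, -3.0000)

0.379 4.002 -3.000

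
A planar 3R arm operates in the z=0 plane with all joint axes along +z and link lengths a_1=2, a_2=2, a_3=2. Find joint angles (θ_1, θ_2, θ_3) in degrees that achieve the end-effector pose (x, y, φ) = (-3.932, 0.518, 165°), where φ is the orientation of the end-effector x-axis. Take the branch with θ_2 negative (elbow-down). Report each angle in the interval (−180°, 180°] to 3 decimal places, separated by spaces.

wrist centre = target − a_3·(cos φ, sin φ) = (-2.0001, 0.0004)
cos θ_2 = (4.0006−2²−2²)/(2·2·2) = -0.4999; θ_2 = -119.9951° (elbow-down)
β = atan2(0.0004,-2.0001) = 179.9896°; ψ = atan2(-1.7321,1.0001) = -59.9975°
θ_1 = β − ψ = 239.9872°
θ_3 = φ − θ_1 − θ_2 = 45.0079° (wrapped to (-180°,180°])

-120.013 -119.995 45.008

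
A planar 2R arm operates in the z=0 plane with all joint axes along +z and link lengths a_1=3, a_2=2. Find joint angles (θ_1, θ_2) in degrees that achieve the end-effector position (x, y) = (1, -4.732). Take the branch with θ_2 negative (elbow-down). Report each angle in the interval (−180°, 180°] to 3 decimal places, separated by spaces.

-66.133 -30.005

cos θ_2 = (23.3918−3²−2²)/(2·3·2) = 0.8660; θ_2 = -30.0046° (elbow-down)
β = atan2(-4.7320,1.0000) = -78.0674°; ψ = atan2(-1.0001,4.7320) = -11.9343°
θ_1 = β − ψ = -66.1331°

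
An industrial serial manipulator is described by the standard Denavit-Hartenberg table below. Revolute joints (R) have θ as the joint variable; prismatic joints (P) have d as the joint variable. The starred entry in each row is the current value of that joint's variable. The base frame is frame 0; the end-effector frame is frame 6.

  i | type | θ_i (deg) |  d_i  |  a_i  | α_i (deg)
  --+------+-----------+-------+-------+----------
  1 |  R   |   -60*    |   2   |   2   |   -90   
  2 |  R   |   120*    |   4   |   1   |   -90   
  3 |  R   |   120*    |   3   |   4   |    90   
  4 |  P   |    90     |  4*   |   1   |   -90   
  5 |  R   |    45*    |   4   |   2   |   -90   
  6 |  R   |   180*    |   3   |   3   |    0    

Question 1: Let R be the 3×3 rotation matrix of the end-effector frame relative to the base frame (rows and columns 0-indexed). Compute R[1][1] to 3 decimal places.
0.650

End-effector y-axis (col 1 of R) = (0.6250,0.6495,-0.4330)
R[1][1] = 0.6495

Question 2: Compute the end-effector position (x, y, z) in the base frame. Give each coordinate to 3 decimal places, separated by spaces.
2.027 1.903 -0.220

after link 1: o_1 = (1.0000, -1.7321, 2.0000)
after link 2: o_2 = (4.2141, 0.7010, 1.1340)
after link 3: o_3 = (0.4151, 0.3529, 4.3660)
after link 4: o_4 = (-2.6160, 1.6029, 1.8660)
after link 5: o_5 = (0.1902, 5.0848, 1.9017)
after link 6: o_6 = (2.0273, 1.9029, -0.2196)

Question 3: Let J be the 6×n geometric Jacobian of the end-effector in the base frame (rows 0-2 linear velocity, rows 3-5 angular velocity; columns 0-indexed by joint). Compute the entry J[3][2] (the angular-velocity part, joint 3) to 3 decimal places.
-0.433

axis z_2 = (-0.4330,0.7500,0.5000); lever o_n−o_2 = (-2.1868,1.2019,-1.3536)
cross product → J_v[:, 2] = (-1.6161,-1.6795,1.1197)
J_ω[:, 2] = z_2
entry J[3][2] = -0.4330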